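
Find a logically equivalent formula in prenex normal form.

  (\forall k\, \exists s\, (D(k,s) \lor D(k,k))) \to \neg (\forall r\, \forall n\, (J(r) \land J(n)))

\exists k\, \forall s\, \exists r\, \exists n\, (\neg D(k,s) \land \neg D(k,k) \lor \neg J(r) \lor \neg J(n))

Eliminate → and ↔ using ¬ and ∨.
  \neg (\forall k\, \exists s\, (D(k,s) \lor D(k,k))) \lor \neg (\forall r\, \forall n\, (J(r) \land J(n)))
Drive negations inward (¬∀x A ≡ ∃x ¬A, ¬∃x A ≡ ∀x ¬A, De Morgan for ∧/∨):
  (\exists k\, \forall s\, (\neg D(k,s) \land \neg D(k,k))) \lor (\exists r\, \exists n\, (\neg J(r) \lor \neg J(n)))
All bound variables are already distinct, so no renaming is needed.
Finally move all quantifiers to the prefix:
  \exists k\, \forall s\, \exists r\, \exists n\, (\neg D(k,s) \land \neg D(k,k) \lor \neg J(r) \lor \neg J(n))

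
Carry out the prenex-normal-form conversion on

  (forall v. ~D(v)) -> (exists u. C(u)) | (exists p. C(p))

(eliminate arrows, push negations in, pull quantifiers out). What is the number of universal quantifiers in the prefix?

First replace A → B with ¬A ∨ B.
  ~(forall v. ~D(v)) | (exists u. C(u)) | (exists p. C(p))
Move each ¬ inward, flipping quantifiers it crosses:
  (exists v. D(v)) | (exists u. C(u)) | (exists p. C(p))
All bound variables are already distinct, so no renaming is needed.
Finally move all quantifiers to the prefix:
  exists v. exists u. exists p. (D(v) | C(u) | C(p))
The prefix is exists v exists u exists p: 0 universal, 3 existential.

0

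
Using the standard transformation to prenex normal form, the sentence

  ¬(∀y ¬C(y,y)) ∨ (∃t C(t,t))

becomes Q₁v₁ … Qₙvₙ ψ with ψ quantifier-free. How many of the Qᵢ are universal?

Move each ¬ inward, flipping quantifiers it crosses:
  (∃y C(y,y)) ∨ (∃t C(t,t))
Extract every quantifier outward, since the variables are now distinct and don't occur free across branches:
  ∃y ∃t (C(y,y) ∨ C(t,t))
The prefix is ∃y ∃t: 0 universal, 2 existential.

0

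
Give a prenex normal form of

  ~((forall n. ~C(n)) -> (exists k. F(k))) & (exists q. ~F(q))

Eliminate → and ↔ using ¬ and ∨.
  ~(~(forall n. ~C(n)) | (exists k. F(k))) & (exists q. ~F(q))
Move each ¬ inward, flipping quantifiers it crosses:
  (forall n. ~C(n)) & (forall k. ~F(k)) & (exists q. ~F(q))
Pull the quantifiers to the front (each side's bound variable is not free in the other side):
  forall n. forall k. exists q. (~C(n) & ~F(k) & ~F(q))

forall n. forall k. exists q. (~C(n) & ~F(k) & ~F(q))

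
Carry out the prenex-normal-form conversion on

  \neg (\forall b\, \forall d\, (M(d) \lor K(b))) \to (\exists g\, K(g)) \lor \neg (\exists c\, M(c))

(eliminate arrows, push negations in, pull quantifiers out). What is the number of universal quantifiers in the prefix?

Rewrite implications/biconditionals: A → B as ¬A ∨ B.
  \neg \neg (\forall b\, \forall d\, (M(d) \lor K(b))) \lor (\exists g\, K(g)) \lor \neg (\exists c\, M(c))
Drive negations inward (¬∀x A ≡ ∃x ¬A, ¬∃x A ≡ ∀x ¬A, De Morgan for ∧/∨):
  (\forall b\, \forall d\, (M(d) \lor K(b))) \lor (\exists g\, K(g)) \lor (\forall c\, \neg M(c))
Extract every quantifier outward, since the variables are now distinct and don't occur free across branches:
  \forall b\, \forall d\, \exists g\, \forall c\, (M(d) \lor K(b) \lor K(g) \lor \neg M(c))
The prefix is \forall b \forall d \exists g \forall c: 3 universal, 1 existential.

3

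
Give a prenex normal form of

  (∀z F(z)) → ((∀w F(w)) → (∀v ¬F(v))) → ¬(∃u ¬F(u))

∃z ∀w ∃v ∀u (¬F(z) ∨ F(w) ∧ F(v) ∨ F(u))

Eliminate → and ↔ using ¬ and ∨.
  ¬(∀z F(z)) ∨ ¬(¬(∀w F(w)) ∨ (∀v ¬F(v))) ∨ ¬(∃u ¬F(u))
Push ¬ through the quantifiers and connectives to reach negation normal form:
  (∃z ¬F(z)) ∨ (∀w F(w)) ∧ (∃v F(v)) ∨ (∀u F(u))
All bound variables are already distinct, so no renaming is needed.
Pull the quantifiers to the front (each side's bound variable is not free in the other side):
  ∃z ∀w ∃v ∀u (¬F(z) ∨ F(w) ∧ F(v) ∨ F(u))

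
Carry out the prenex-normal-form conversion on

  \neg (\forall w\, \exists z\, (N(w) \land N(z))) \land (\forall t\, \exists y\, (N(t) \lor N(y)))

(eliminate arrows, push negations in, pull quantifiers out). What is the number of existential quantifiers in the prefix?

2

Push ¬ through the quantifiers and connectives to reach negation normal form:
  (\exists w\, \forall z\, (\neg N(w) \lor \neg N(z))) \land (\forall t\, \exists y\, (N(t) \lor N(y)))
Pull the quantifiers to the front (each side's bound variable is not free in the other side):
  \exists w\, \forall z\, \forall t\, \exists y\, ((\neg N(w) \lor \neg N(z)) \land (N(t) \lor N(y)))
The prefix is \exists w \forall z \forall t \exists y: 2 universal, 2 existential.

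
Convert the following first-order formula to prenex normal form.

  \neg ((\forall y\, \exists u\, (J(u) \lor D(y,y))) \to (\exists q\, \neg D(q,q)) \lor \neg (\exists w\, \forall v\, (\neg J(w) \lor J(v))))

\forall y\, \exists u\, \forall q\, \exists w\, \forall v\, ((J(u) \lor D(y,y)) \land D(q,q) \land (\neg J(w) \lor J(v)))

Eliminate → and ↔ using ¬ and ∨.
  \neg (\neg (\forall y\, \exists u\, (J(u) \lor D(y,y))) \lor (\exists q\, \neg D(q,q)) \lor \neg (\exists w\, \forall v\, (\neg J(w) \lor J(v))))
Drive negations inward (¬∀x A ≡ ∃x ¬A, ¬∃x A ≡ ∀x ¬A, De Morgan for ∧/∨):
  (\forall y\, \exists u\, (J(u) \lor D(y,y))) \land (\forall q\, D(q,q)) \land (\exists w\, \forall v\, (\neg J(w) \lor J(v)))
Extract every quantifier outward, since the variables are now distinct and don't occur free across branches:
  \forall y\, \exists u\, \forall q\, \exists w\, \forall v\, ((J(u) \lor D(y,y)) \land D(q,q) \land (\neg J(w) \lor J(v)))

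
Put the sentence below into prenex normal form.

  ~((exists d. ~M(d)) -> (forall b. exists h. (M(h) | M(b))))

exists d. exists b. forall h. (~M(d) & ~M(h) & ~M(b))

Eliminate → and ↔ using ¬ and ∨.
  ~(~(exists d. ~M(d)) | (forall b. exists h. (M(h) | M(b))))
Push ¬ through the quantifiers and connectives to reach negation normal form:
  (exists d. ~M(d)) & (exists b. forall h. (~M(h) & ~M(b)))
All bound variables are already distinct, so no renaming is needed.
Extract every quantifier outward, since the variables are now distinct and don't occur free across branches:
  exists d. exists b. forall h. (~M(d) & ~M(h) & ~M(b))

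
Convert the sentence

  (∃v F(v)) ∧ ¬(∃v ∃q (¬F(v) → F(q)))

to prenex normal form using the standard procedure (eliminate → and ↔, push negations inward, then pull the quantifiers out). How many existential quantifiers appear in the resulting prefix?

1

First replace A → B with ¬A ∨ B.
  (∃v F(v)) ∧ ¬(∃v ∃q (¬¬F(v) ∨ F(q)))
Move each ¬ inward, flipping quantifiers it crosses:
  (∃v F(v)) ∧ (∀v ∀q (¬F(v) ∧ ¬F(q)))
Rename bound variables to avoid capture: v↦z.
  (∃v F(v)) ∧ (∀z ∀q (¬F(z) ∧ ¬F(q)))
Extract every quantifier outward, since the variables are now distinct and don't occur free across branches:
  ∃v ∀z ∀q (F(v) ∧ ¬F(z) ∧ ¬F(q))
The prefix is ∃v ∀z ∀q: 2 universal, 1 existential.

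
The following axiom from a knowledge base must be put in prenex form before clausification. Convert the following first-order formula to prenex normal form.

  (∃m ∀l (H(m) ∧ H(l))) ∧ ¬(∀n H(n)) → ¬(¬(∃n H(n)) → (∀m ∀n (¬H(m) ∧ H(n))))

∀m ∃l ∀n ∀a ∃w ∃z1 (¬H(m) ∨ ¬H(l) ∨ H(n) ∨ ¬H(a) ∧ (H(w) ∨ ¬H(z1)))

First replace A → B with ¬A ∨ B.
  ¬((∃m ∀l (H(m) ∧ H(l))) ∧ ¬(∀n H(n))) ∨ ¬(¬¬(∃n H(n)) ∨ (∀m ∀n (¬H(m) ∧ H(n))))
Move each ¬ inward, flipping quantifiers it crosses:
  (∀m ∃l (¬H(m) ∨ ¬H(l))) ∨ (∀n H(n)) ∨ (∀n ¬H(n)) ∧ (∃m ∃n (H(m) ∨ ¬H(n)))
Standardize variables apart so no two quantifiers bind the same name: n↦a, m↦w, n↦z1.
  (∀m ∃l (¬H(m) ∨ ¬H(l))) ∨ (∀n H(n)) ∨ (∀a ¬H(a)) ∧ (∃w ∃z1 (H(w) ∨ ¬H(z1)))
Extract every quantifier outward, since the variables are now distinct and don't occur free across branches:
  ∀m ∃l ∀n ∀a ∃w ∃z1 (¬H(m) ∨ ¬H(l) ∨ H(n) ∨ ¬H(a) ∧ (H(w) ∨ ¬H(z1)))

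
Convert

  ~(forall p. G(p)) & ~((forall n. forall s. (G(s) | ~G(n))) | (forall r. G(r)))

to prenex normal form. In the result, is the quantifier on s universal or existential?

existential

Drive negations inward (¬∀x A ≡ ∃x ¬A, ¬∃x A ≡ ∀x ¬A, De Morgan for ∧/∨):
  (exists p. ~G(p)) & (exists n. exists s. (~G(s) & G(n))) & (exists r. ~G(r))
All bound variables are already distinct, so no renaming is needed.
Pull the quantifiers to the front (each side's bound variable is not free in the other side):
  exists p. exists n. exists s. exists r. (~G(p) & ~G(s) & G(n) & ~G(r))
The quantifier forall s sits under an odd number of negations, so it flips to exists s.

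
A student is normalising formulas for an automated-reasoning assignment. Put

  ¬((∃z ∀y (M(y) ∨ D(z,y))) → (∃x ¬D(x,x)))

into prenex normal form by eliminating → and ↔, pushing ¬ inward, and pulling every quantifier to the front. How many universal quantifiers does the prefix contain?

First replace A → B with ¬A ∨ B.
  ¬(¬(∃z ∀y (M(y) ∨ D(z,y))) ∨ (∃x ¬D(x,x)))
Move each ¬ inward, flipping quantifiers it crosses:
  (∃z ∀y (M(y) ∨ D(z,y))) ∧ (∀x D(x,x))
All bound variables are already distinct, so no renaming is needed.
Extract every quantifier outward, since the variables are now distinct and don't occur free across branches:
  ∃z ∀y ∀x ((M(y) ∨ D(z,y)) ∧ D(x,x))
The prefix is ∃z ∀y ∀x: 2 universal, 1 existential.

2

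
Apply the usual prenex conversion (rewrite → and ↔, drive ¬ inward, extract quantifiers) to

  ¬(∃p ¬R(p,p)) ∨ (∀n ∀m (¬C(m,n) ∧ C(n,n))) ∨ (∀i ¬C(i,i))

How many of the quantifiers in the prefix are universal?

4

Drive negations inward (¬∀x A ≡ ∃x ¬A, ¬∃x A ≡ ∀x ¬A, De Morgan for ∧/∨):
  (∀p R(p,p)) ∨ (∀n ∀m (¬C(m,n) ∧ C(n,n))) ∨ (∀i ¬C(i,i))
All bound variables are already distinct, so no renaming is needed.
Finally move all quantifiers to the prefix:
  ∀p ∀n ∀m ∀i (R(p,p) ∨ ¬C(m,n) ∧ C(n,n) ∨ ¬C(i,i))
The prefix is ∀p ∀n ∀m ∀i: 4 universal, 0 existential.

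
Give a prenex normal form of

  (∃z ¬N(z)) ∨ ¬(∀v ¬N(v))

Drive negations inward (¬∀x A ≡ ∃x ¬A, ¬∃x A ≡ ∀x ¬A, De Morgan for ∧/∨):
  (∃z ¬N(z)) ∨ (∃v N(v))
All bound variables are already distinct, so no renaming is needed.
Finally move all quantifiers to the prefix:
  ∃z ∃v (¬N(z) ∨ N(v))

∃z ∃v (¬N(z) ∨ N(v))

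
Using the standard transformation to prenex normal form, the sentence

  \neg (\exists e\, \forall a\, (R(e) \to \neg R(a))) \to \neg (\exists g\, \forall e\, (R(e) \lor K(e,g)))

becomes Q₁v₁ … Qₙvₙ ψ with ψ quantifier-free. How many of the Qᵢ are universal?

Eliminate → and ↔ using ¬ and ∨.
  \neg \neg (\exists e\, \forall a\, (\neg R(e) \lor \neg R(a))) \lor \neg (\exists g\, \forall e\, (R(e) \lor K(e,g)))
Push ¬ through the quantifiers and connectives to reach negation normal form:
  (\exists e\, \forall a\, (\neg R(e) \lor \neg R(a))) \lor (\forall g\, \exists e\, (\neg R(e) \land \neg K(e,g)))
Rename bound variables to avoid capture: e↦p.
  (\exists e\, \forall a\, (\neg R(e) \lor \neg R(a))) \lor (\forall g\, \exists p\, (\neg R(p) \land \neg K(p,g)))
Extract every quantifier outward, since the variables are now distinct and don't occur free across branches:
  \exists e\, \forall a\, \forall g\, \exists p\, (\neg R(e) \lor \neg R(a) \lor \neg R(p) \land \neg K(p,g))
The prefix is \exists e \forall a \forall g \exists p: 2 universal, 2 existential.

2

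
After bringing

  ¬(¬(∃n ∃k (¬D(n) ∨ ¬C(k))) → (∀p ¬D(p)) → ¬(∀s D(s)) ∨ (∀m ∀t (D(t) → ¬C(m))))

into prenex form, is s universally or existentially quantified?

Rewrite implications/biconditionals: A → B as ¬A ∨ B.
  ¬(¬¬(∃n ∃k (¬D(n) ∨ ¬C(k))) ∨ ¬(∀p ¬D(p)) ∨ ¬(∀s D(s)) ∨ (∀m ∀t (¬D(t) ∨ ¬C(m))))
Push ¬ through the quantifiers and connectives to reach negation normal form:
  (∀n ∀k (D(n) ∧ C(k))) ∧ (∀p ¬D(p)) ∧ (∀s D(s)) ∧ (∃m ∃t (D(t) ∧ C(m)))
All bound variables are already distinct, so no renaming is needed.
Pull the quantifiers to the front (each side's bound variable is not free in the other side):
  ∀n ∀k ∀p ∀s ∃m ∃t (D(n) ∧ C(k) ∧ ¬D(p) ∧ D(s) ∧ D(t) ∧ C(m))
The quantifier ∀s sits under an even number of negations (counting the antecedent side of each →), so it remains universal.

universal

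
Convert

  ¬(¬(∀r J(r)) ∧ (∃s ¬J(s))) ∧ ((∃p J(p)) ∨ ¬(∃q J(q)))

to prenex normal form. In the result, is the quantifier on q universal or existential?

universal

Push ¬ through the quantifiers and connectives to reach negation normal form:
  ((∀r J(r)) ∨ (∀s J(s))) ∧ ((∃p J(p)) ∨ (∀q ¬J(q)))
Extract every quantifier outward, since the variables are now distinct and don't occur free across branches:
  ∀r ∀s ∃p ∀q ((J(r) ∨ J(s)) ∧ (J(p) ∨ ¬J(q)))
The quantifier ∃q sits under an odd number of negations, so it flips to ∀q.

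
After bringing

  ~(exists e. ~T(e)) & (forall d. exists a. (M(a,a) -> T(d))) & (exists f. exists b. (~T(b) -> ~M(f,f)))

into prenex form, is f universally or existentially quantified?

Eliminate → and ↔ using ¬ and ∨.
  ~(exists e. ~T(e)) & (forall d. exists a. (~M(a,a) | T(d))) & (exists f. exists b. (~~T(b) | ~M(f,f)))
Drive negations inward (¬∀x A ≡ ∃x ¬A, ¬∃x A ≡ ∀x ¬A, De Morgan for ∧/∨):
  (forall e. T(e)) & (forall d. exists a. (~M(a,a) | T(d))) & (exists f. exists b. (T(b) | ~M(f,f)))
Extract every quantifier outward, since the variables are now distinct and don't occur free across branches:
  forall e. forall d. exists a. exists f. exists b. (T(e) & (~M(a,a) | T(d)) & (T(b) | ~M(f,f)))
The quantifier exists f sits under an even number of negations (counting the antecedent side of each →), so it remains existential.

existential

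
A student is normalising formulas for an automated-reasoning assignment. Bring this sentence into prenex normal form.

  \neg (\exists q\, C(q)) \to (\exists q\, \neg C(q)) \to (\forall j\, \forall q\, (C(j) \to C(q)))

\exists q\, \forall w1\, \forall j\, \forall x\, (C(q) \lor C(w1) \lor \neg C(j) \lor C(x))

Eliminate → and ↔ using ¬ and ∨.
  \neg \neg (\exists q\, C(q)) \lor \neg (\exists q\, \neg C(q)) \lor (\forall j\, \forall q\, (\neg C(j) \lor C(q)))
Move each ¬ inward, flipping quantifiers it crosses:
  (\exists q\, C(q)) \lor (\forall q\, C(q)) \lor (\forall j\, \forall q\, (\neg C(j) \lor C(q)))
Give each quantifier a distinct variable: q↦w1, q↦x.
  (\exists q\, C(q)) \lor (\forall w1\, C(w1)) \lor (\forall j\, \forall x\, (\neg C(j) \lor C(x)))
Pull the quantifiers to the front (each side's bound variable is not free in the other side):
  \exists q\, \forall w1\, \forall j\, \forall x\, (C(q) \lor C(w1) \lor \neg C(j) \lor C(x))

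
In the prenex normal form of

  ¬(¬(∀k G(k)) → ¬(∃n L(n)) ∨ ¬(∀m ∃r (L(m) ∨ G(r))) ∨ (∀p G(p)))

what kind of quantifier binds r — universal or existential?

First replace A → B with ¬A ∨ B.
  ¬(¬¬(∀k G(k)) ∨ ¬(∃n L(n)) ∨ ¬(∀m ∃r (L(m) ∨ G(r))) ∨ (∀p G(p)))
Push ¬ through the quantifiers and connectives to reach negation normal form:
  (∃k ¬G(k)) ∧ (∃n L(n)) ∧ (∀m ∃r (L(m) ∨ G(r))) ∧ (∃p ¬G(p))
All bound variables are already distinct, so no renaming is needed.
Pull the quantifiers to the front (each side's bound variable is not free in the other side):
  ∃k ∃n ∀m ∃r ∃p (¬G(k) ∧ L(n) ∧ (L(m) ∨ G(r)) ∧ ¬G(p))
The quantifier ∃r sits under an even number of negations (counting the antecedent side of each →), so it remains existential.

existential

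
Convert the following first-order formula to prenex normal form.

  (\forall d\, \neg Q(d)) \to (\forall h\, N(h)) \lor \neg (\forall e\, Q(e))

Eliminate → and ↔ using ¬ and ∨.
  \neg (\forall d\, \neg Q(d)) \lor (\forall h\, N(h)) \lor \neg (\forall e\, Q(e))
Push ¬ through the quantifiers and connectives to reach negation normal form:
  (\exists d\, Q(d)) \lor (\forall h\, N(h)) \lor (\exists e\, \neg Q(e))
Pull the quantifiers to the front (each side's bound variable is not free in the other side):
  \exists d\, \forall h\, \exists e\, (Q(d) \lor N(h) \lor \neg Q(e))

\exists d\, \forall h\, \exists e\, (Q(d) \lor N(h) \lor \neg Q(e))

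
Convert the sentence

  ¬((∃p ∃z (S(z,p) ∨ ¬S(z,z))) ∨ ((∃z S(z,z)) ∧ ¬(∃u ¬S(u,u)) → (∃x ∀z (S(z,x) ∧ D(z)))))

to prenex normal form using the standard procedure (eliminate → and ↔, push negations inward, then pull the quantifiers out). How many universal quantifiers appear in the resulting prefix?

4

First replace A → B with ¬A ∨ B.
  ¬((∃p ∃z (S(z,p) ∨ ¬S(z,z))) ∨ ¬((∃z S(z,z)) ∧ ¬(∃u ¬S(u,u))) ∨ (∃x ∀z (S(z,x) ∧ D(z))))
Push ¬ through the quantifiers and connectives to reach negation normal form:
  (∀p ∀z (¬S(z,p) ∧ S(z,z))) ∧ (∃z S(z,z)) ∧ (∀u S(u,u)) ∧ (∀x ∃z (¬S(z,x) ∨ ¬D(z)))
Standardize variables apart so no two quantifiers bind the same name: z↦y, z↦q.
  (∀p ∀z (¬S(z,p) ∧ S(z,z))) ∧ (∃y S(y,y)) ∧ (∀u S(u,u)) ∧ (∀x ∃q (¬S(q,x) ∨ ¬D(q)))
Pull the quantifiers to the front (each side's bound variable is not free in the other side):
  ∀p ∀z ∃y ∀u ∀x ∃q (¬S(z,p) ∧ S(z,z) ∧ S(y,y) ∧ S(u,u) ∧ (¬S(q,x) ∨ ¬D(q)))
The prefix is ∀p ∀z ∃y ∀u ∀x ∃q: 4 universal, 2 existential.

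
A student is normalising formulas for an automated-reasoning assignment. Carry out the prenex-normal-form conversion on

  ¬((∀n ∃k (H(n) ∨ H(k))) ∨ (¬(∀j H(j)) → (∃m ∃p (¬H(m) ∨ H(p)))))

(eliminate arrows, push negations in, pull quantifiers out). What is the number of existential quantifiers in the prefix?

2

First replace A → B with ¬A ∨ B.
  ¬((∀n ∃k (H(n) ∨ H(k))) ∨ ¬¬(∀j H(j)) ∨ (∃m ∃p (¬H(m) ∨ H(p))))
Move each ¬ inward, flipping quantifiers it crosses:
  (∃n ∀k (¬H(n) ∧ ¬H(k))) ∧ (∃j ¬H(j)) ∧ (∀m ∀p (H(m) ∧ ¬H(p)))
All bound variables are already distinct, so no renaming is needed.
Finally move all quantifiers to the prefix:
  ∃n ∀k ∃j ∀m ∀p (¬H(n) ∧ ¬H(k) ∧ ¬H(j) ∧ H(m) ∧ ¬H(p))
The prefix is ∃n ∀k ∃j ∀m ∀p: 3 universal, 2 existential.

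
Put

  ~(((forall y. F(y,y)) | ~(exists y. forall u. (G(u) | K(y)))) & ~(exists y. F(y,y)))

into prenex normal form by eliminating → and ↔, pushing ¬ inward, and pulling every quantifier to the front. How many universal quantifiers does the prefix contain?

1

Push ¬ through the quantifiers and connectives to reach negation normal form:
  (exists y. ~F(y,y)) & (exists y. forall u. (G(u) | K(y))) | (exists y. F(y,y))
Give each quantifier a distinct variable: y↦p, y↦w1.
  (exists y. ~F(y,y)) & (exists p. forall u. (G(u) | K(p))) | (exists w1. F(w1,w1))
Finally move all quantifiers to the prefix:
  exists y. exists p. forall u. exists w1. (~F(y,y) & (G(u) | K(p)) | F(w1,w1))
The prefix is exists y exists p forall u exists w1: 1 universal, 3 existential.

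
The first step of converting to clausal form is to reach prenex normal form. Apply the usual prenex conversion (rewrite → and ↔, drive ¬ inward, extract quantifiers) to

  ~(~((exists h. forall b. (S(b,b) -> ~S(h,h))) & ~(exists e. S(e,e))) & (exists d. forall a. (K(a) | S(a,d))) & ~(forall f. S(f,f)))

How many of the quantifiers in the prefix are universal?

Eliminate → and ↔ using ¬ and ∨.
  ~(~((exists h. forall b. (~S(b,b) | ~S(h,h))) & ~(exists e. S(e,e))) & (exists d. forall a. (K(a) | S(a,d))) & ~(forall f. S(f,f)))
Move each ¬ inward, flipping quantifiers it crosses:
  (exists h. forall b. (~S(b,b) | ~S(h,h))) & (forall e. ~S(e,e)) | (forall d. exists a. (~K(a) & ~S(a,d))) | (forall f. S(f,f))
Pull the quantifiers to the front (each side's bound variable is not free in the other side):
  exists h. forall b. forall e. forall d. exists a. forall f. ((~S(b,b) | ~S(h,h)) & ~S(e,e) | ~K(a) & ~S(a,d) | S(f,f))
The prefix is exists h forall b forall e forall d exists a forall f: 4 universal, 2 existential.

4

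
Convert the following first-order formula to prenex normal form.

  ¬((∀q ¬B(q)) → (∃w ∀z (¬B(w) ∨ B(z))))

Eliminate → and ↔ using ¬ and ∨.
  ¬(¬(∀q ¬B(q)) ∨ (∃w ∀z (¬B(w) ∨ B(z))))
Move each ¬ inward, flipping quantifiers it crosses:
  (∀q ¬B(q)) ∧ (∀w ∃z (B(w) ∧ ¬B(z)))
All bound variables are already distinct, so no renaming is needed.
Finally move all quantifiers to the prefix:
  ∀q ∀w ∃z (¬B(q) ∧ B(w) ∧ ¬B(z))

∀q ∀w ∃z (¬B(q) ∧ B(w) ∧ ¬B(z))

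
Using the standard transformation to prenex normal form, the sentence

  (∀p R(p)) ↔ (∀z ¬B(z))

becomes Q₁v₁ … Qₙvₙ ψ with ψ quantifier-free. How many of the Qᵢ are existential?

First replace A → B with ¬A ∨ B; A ↔ B as (¬A ∨ B) ∧ (¬B ∨ A).
  (¬(∀p R(p)) ∨ (∀z ¬B(z))) ∧ (¬(∀z ¬B(z)) ∨ (∀p R(p)))
Move each ¬ inward, flipping quantifiers it crosses:
  ((∃p ¬R(p)) ∨ (∀z ¬B(z))) ∧ ((∃z B(z)) ∨ (∀p R(p)))
Rename bound variables to avoid capture: z↦u, p↦y1.
  ((∃p ¬R(p)) ∨ (∀z ¬B(z))) ∧ ((∃u B(u)) ∨ (∀y1 R(y1)))
Extract every quantifier outward, since the variables are now distinct and don't occur free across branches:
  ∃p ∀z ∃u ∀y1 ((¬R(p) ∨ ¬B(z)) ∧ (B(u) ∨ R(y1)))
The prefix is ∃p ∀z ∃u ∀y1: 2 universal, 2 existential.

2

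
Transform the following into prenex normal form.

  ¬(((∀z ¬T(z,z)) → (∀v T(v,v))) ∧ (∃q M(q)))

∀z ∃v ∀q (¬T(z,z) ∧ ¬T(v,v) ∨ ¬M(q))

First replace A → B with ¬A ∨ B.
  ¬((¬(∀z ¬T(z,z)) ∨ (∀v T(v,v))) ∧ (∃q M(q)))
Push ¬ through the quantifiers and connectives to reach negation normal form:
  (∀z ¬T(z,z)) ∧ (∃v ¬T(v,v)) ∨ (∀q ¬M(q))
All bound variables are already distinct, so no renaming is needed.
Pull the quantifiers to the front (each side's bound variable is not free in the other side):
  ∀z ∃v ∀q (¬T(z,z) ∧ ¬T(v,v) ∨ ¬M(q))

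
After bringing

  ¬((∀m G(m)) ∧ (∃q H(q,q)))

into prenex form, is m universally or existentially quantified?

Drive negations inward (¬∀x A ≡ ∃x ¬A, ¬∃x A ≡ ∀x ¬A, De Morgan for ∧/∨):
  (∃m ¬G(m)) ∨ (∀q ¬H(q,q))
Finally move all quantifiers to the prefix:
  ∃m ∀q (¬G(m) ∨ ¬H(q,q))
The quantifier ∀m sits under an odd number of negations, so it flips to ∃m.

existential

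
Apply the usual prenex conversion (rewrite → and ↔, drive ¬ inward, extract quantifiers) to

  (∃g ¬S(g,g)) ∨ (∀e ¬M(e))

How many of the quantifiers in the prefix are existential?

1

Extract every quantifier outward, since the variables are now distinct and don't occur free across branches:
  ∃g ∀e (¬S(g,g) ∨ ¬M(e))
The prefix is ∃g ∀e: 1 universal, 1 existential.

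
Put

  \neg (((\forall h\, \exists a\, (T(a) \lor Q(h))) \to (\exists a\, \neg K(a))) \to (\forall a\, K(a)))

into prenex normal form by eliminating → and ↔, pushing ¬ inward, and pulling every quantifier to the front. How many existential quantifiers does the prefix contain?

First replace A → B with ¬A ∨ B.
  \neg (\neg (\neg (\forall h\, \exists a\, (T(a) \lor Q(h))) \lor (\exists a\, \neg K(a))) \lor (\forall a\, K(a)))
Push ¬ through the quantifiers and connectives to reach negation normal form:
  ((\exists h\, \forall a\, (\neg T(a) \land \neg Q(h))) \lor (\exists a\, \neg K(a))) \land (\exists a\, \neg K(a))
Standardize variables apart so no two quantifiers bind the same name: a↦y1, a↦x1.
  ((\exists h\, \forall a\, (\neg T(a) \land \neg Q(h))) \lor (\exists y1\, \neg K(y1))) \land (\exists x1\, \neg K(x1))
Extract every quantifier outward, since the variables are now distinct and don't occur free across branches:
  \exists h\, \forall a\, \exists y1\, \exists x1\, ((\neg T(a) \land \neg Q(h) \lor \neg K(y1)) \land \neg K(x1))
The prefix is \exists h \forall a \exists y1 \exists x1: 1 universal, 3 existential.

3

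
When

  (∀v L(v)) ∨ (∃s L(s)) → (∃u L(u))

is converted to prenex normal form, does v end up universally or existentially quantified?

Rewrite implications/biconditionals: A → B as ¬A ∨ B.
  ¬((∀v L(v)) ∨ (∃s L(s))) ∨ (∃u L(u))
Push ¬ through the quantifiers and connectives to reach negation normal form:
  (∃v ¬L(v)) ∧ (∀s ¬L(s)) ∨ (∃u L(u))
All bound variables are already distinct, so no renaming is needed.
Finally move all quantifiers to the prefix:
  ∃v ∀s ∃u (¬L(v) ∧ ¬L(s) ∨ L(u))
The quantifier ∀v sits under an odd number of negations (counting the antecedent side of each →), so it flips to ∃v.

existential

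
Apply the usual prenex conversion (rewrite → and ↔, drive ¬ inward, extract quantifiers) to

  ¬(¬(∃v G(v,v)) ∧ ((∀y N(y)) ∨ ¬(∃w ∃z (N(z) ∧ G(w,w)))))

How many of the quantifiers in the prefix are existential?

Move each ¬ inward, flipping quantifiers it crosses:
  (∃v G(v,v)) ∨ (∃y ¬N(y)) ∧ (∃w ∃z (N(z) ∧ G(w,w)))
All bound variables are already distinct, so no renaming is needed.
Finally move all quantifiers to the prefix:
  ∃v ∃y ∃w ∃z (G(v,v) ∨ ¬N(y) ∧ N(z) ∧ G(w,w))
The prefix is ∃v ∃y ∃w ∃z: 0 universal, 4 existential.

4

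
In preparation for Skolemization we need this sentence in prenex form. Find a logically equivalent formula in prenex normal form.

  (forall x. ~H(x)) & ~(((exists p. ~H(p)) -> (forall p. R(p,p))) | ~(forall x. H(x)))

forall x. exists p. exists y1. forall x1. (~H(x) & ~H(p) & ~R(y1,y1) & H(x1))

Rewrite implications/biconditionals: A → B as ¬A ∨ B.
  (forall x. ~H(x)) & ~(~(exists p. ~H(p)) | (forall p. R(p,p)) | ~(forall x. H(x)))
Move each ¬ inward, flipping quantifiers it crosses:
  (forall x. ~H(x)) & (exists p. ~H(p)) & (exists p. ~R(p,p)) & (forall x. H(x))
Standardize variables apart so no two quantifiers bind the same name: p↦y1, x↦x1.
  (forall x. ~H(x)) & (exists p. ~H(p)) & (exists y1. ~R(y1,y1)) & (forall x1. H(x1))
Finally move all quantifiers to the prefix:
  forall x. exists p. exists y1. forall x1. (~H(x) & ~H(p) & ~R(y1,y1) & H(x1))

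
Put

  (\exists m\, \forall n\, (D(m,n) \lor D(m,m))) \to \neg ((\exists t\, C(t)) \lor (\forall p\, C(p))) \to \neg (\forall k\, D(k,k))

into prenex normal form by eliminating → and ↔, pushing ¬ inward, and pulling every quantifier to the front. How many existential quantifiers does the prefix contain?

Rewrite implications/biconditionals: A → B as ¬A ∨ B.
  \neg (\exists m\, \forall n\, (D(m,n) \lor D(m,m))) \lor \neg \neg ((\exists t\, C(t)) \lor (\forall p\, C(p))) \lor \neg (\forall k\, D(k,k))
Move each ¬ inward, flipping quantifiers it crosses:
  (\forall m\, \exists n\, (\neg D(m,n) \land \neg D(m,m))) \lor (\exists t\, C(t)) \lor (\forall p\, C(p)) \lor (\exists k\, \neg D(k,k))
Pull the quantifiers to the front (each side's bound variable is not free in the other side):
  \forall m\, \exists n\, \exists t\, \forall p\, \exists k\, (\neg D(m,n) \land \neg D(m,m) \lor C(t) \lor C(p) \lor \neg D(k,k))
The prefix is \forall m \exists n \exists t \forall p \exists k: 2 universal, 3 existential.

3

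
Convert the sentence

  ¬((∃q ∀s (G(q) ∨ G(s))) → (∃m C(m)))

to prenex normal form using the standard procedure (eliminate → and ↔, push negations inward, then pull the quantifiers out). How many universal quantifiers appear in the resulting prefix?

2

Eliminate → and ↔ using ¬ and ∨.
  ¬(¬(∃q ∀s (G(q) ∨ G(s))) ∨ (∃m C(m)))
Move each ¬ inward, flipping quantifiers it crosses:
  (∃q ∀s (G(q) ∨ G(s))) ∧ (∀m ¬C(m))
Pull the quantifiers to the front (each side's bound variable is not free in the other side):
  ∃q ∀s ∀m ((G(q) ∨ G(s)) ∧ ¬C(m))
The prefix is ∃q ∀s ∀m: 2 universal, 1 existential.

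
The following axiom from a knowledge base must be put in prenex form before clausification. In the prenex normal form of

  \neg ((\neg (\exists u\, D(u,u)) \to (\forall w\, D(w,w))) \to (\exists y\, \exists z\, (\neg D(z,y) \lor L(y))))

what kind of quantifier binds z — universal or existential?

Eliminate → and ↔ using ¬ and ∨.
  \neg (\neg (\neg \neg (\exists u\, D(u,u)) \lor (\forall w\, D(w,w))) \lor (\exists y\, \exists z\, (\neg D(z,y) \lor L(y))))
Move each ¬ inward, flipping quantifiers it crosses:
  ((\exists u\, D(u,u)) \lor (\forall w\, D(w,w))) \land (\forall y\, \forall z\, (D(z,y) \land \neg L(y)))
All bound variables are already distinct, so no renaming is needed.
Pull the quantifiers to the front (each side's bound variable is not free in the other side):
  \exists u\, \forall w\, \forall y\, \forall z\, ((D(u,u) \lor D(w,w)) \land D(z,y) \land \neg L(y))
The quantifier \exists z sits under an odd number of negations (counting the antecedent side of each →), so it flips to \forall z.

universal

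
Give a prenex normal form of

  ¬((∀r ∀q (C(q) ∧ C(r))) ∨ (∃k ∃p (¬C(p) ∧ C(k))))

Move each ¬ inward, flipping quantifiers it crosses:
  (∃r ∃q (¬C(q) ∨ ¬C(r))) ∧ (∀k ∀p (C(p) ∨ ¬C(k)))
Extract every quantifier outward, since the variables are now distinct and don't occur free across branches:
  ∃r ∃q ∀k ∀p ((¬C(q) ∨ ¬C(r)) ∧ (C(p) ∨ ¬C(k)))

∃r ∃q ∀k ∀p ((¬C(q) ∨ ¬C(r)) ∧ (C(p) ∨ ¬C(k)))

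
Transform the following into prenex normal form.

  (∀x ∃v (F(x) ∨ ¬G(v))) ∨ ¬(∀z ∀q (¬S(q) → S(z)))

∀x ∃v ∃z ∃q (F(x) ∨ ¬G(v) ∨ ¬S(q) ∧ ¬S(z))

Eliminate → and ↔ using ¬ and ∨.
  (∀x ∃v (F(x) ∨ ¬G(v))) ∨ ¬(∀z ∀q (¬¬S(q) ∨ S(z)))
Move each ¬ inward, flipping quantifiers it crosses:
  (∀x ∃v (F(x) ∨ ¬G(v))) ∨ (∃z ∃q (¬S(q) ∧ ¬S(z)))
All bound variables are already distinct, so no renaming is needed.
Finally move all quantifiers to the prefix:
  ∀x ∃v ∃z ∃q (F(x) ∨ ¬G(v) ∨ ¬S(q) ∧ ¬S(z))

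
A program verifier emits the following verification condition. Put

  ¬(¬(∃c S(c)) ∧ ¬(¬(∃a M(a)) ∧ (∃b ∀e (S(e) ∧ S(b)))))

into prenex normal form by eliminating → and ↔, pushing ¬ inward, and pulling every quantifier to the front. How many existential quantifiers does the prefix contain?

2

Push ¬ through the quantifiers and connectives to reach negation normal form:
  (∃c S(c)) ∨ (∀a ¬M(a)) ∧ (∃b ∀e (S(e) ∧ S(b)))
All bound variables are already distinct, so no renaming is needed.
Finally move all quantifiers to the prefix:
  ∃c ∀a ∃b ∀e (S(c) ∨ ¬M(a) ∧ S(e) ∧ S(b))
The prefix is ∃c ∀a ∃b ∀e: 2 universal, 2 existential.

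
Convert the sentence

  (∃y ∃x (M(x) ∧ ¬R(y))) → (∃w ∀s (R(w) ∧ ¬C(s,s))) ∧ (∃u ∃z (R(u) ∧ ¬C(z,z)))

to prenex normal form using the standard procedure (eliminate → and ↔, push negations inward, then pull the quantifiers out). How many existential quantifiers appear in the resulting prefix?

First replace A → B with ¬A ∨ B.
  ¬(∃y ∃x (M(x) ∧ ¬R(y))) ∨ (∃w ∀s (R(w) ∧ ¬C(s,s))) ∧ (∃u ∃z (R(u) ∧ ¬C(z,z)))
Drive negations inward (¬∀x A ≡ ∃x ¬A, ¬∃x A ≡ ∀x ¬A, De Morgan for ∧/∨):
  (∀y ∀x (¬M(x) ∨ R(y))) ∨ (∃w ∀s (R(w) ∧ ¬C(s,s))) ∧ (∃u ∃z (R(u) ∧ ¬C(z,z)))
Pull the quantifiers to the front (each side's bound variable is not free in the other side):
  ∀y ∀x ∃w ∀s ∃u ∃z (¬M(x) ∨ R(y) ∨ R(w) ∧ ¬C(s,s) ∧ R(u) ∧ ¬C(z,z))
The prefix is ∀y ∀x ∃w ∀s ∃u ∃z: 3 universal, 3 existential.

3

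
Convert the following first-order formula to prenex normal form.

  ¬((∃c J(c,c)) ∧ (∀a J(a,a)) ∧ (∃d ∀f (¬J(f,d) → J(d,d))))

∀c ∃a ∀d ∃f (¬J(c,c) ∨ ¬J(a,a) ∨ ¬J(f,d) ∧ ¬J(d,d))

Eliminate → and ↔ using ¬ and ∨.
  ¬((∃c J(c,c)) ∧ (∀a J(a,a)) ∧ (∃d ∀f (¬¬J(f,d) ∨ J(d,d))))
Drive negations inward (¬∀x A ≡ ∃x ¬A, ¬∃x A ≡ ∀x ¬A, De Morgan for ∧/∨):
  (∀c ¬J(c,c)) ∨ (∃a ¬J(a,a)) ∨ (∀d ∃f (¬J(f,d) ∧ ¬J(d,d)))
All bound variables are already distinct, so no renaming is needed.
Extract every quantifier outward, since the variables are now distinct and don't occur free across branches:
  ∀c ∃a ∀d ∃f (¬J(c,c) ∨ ¬J(a,a) ∨ ¬J(f,d) ∧ ¬J(d,d))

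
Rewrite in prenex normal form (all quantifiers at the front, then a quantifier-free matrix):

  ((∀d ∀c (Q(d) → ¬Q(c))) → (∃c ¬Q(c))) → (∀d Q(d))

∀d ∀c ∀w ∀u ((¬Q(d) ∨ ¬Q(c)) ∧ Q(w) ∨ Q(u))

Eliminate → and ↔ using ¬ and ∨.
  ¬(¬(∀d ∀c (¬Q(d) ∨ ¬Q(c))) ∨ (∃c ¬Q(c))) ∨ (∀d Q(d))
Drive negations inward (¬∀x A ≡ ∃x ¬A, ¬∃x A ≡ ∀x ¬A, De Morgan for ∧/∨):
  (∀d ∀c (¬Q(d) ∨ ¬Q(c))) ∧ (∀c Q(c)) ∨ (∀d Q(d))
Standardize variables apart so no two quantifiers bind the same name: c↦w, d↦u.
  (∀d ∀c (¬Q(d) ∨ ¬Q(c))) ∧ (∀w Q(w)) ∨ (∀u Q(u))
Extract every quantifier outward, since the variables are now distinct and don't occur free across branches:
  ∀d ∀c ∀w ∀u ((¬Q(d) ∨ ¬Q(c)) ∧ Q(w) ∨ Q(u))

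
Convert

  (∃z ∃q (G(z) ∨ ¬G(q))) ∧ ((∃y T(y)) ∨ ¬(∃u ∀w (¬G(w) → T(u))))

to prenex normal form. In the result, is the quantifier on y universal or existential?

existential

Rewrite implications/biconditionals: A → B as ¬A ∨ B.
  (∃z ∃q (G(z) ∨ ¬G(q))) ∧ ((∃y T(y)) ∨ ¬(∃u ∀w (¬¬G(w) ∨ T(u))))
Push ¬ through the quantifiers and connectives to reach negation normal form:
  (∃z ∃q (G(z) ∨ ¬G(q))) ∧ ((∃y T(y)) ∨ (∀u ∃w (¬G(w) ∧ ¬T(u))))
All bound variables are already distinct, so no renaming is needed.
Finally move all quantifiers to the prefix:
  ∃z ∃q ∃y ∀u ∃w ((G(z) ∨ ¬G(q)) ∧ (T(y) ∨ ¬G(w) ∧ ¬T(u)))
The quantifier ∃y sits under an even number of negations (counting the antecedent side of each →), so it remains existential.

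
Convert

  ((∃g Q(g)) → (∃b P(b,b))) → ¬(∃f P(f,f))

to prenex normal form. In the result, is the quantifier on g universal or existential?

Eliminate → and ↔ using ¬ and ∨.
  ¬(¬(∃g Q(g)) ∨ (∃b P(b,b))) ∨ ¬(∃f P(f,f))
Move each ¬ inward, flipping quantifiers it crosses:
  (∃g Q(g)) ∧ (∀b ¬P(b,b)) ∨ (∀f ¬P(f,f))
Finally move all quantifiers to the prefix:
  ∃g ∀b ∀f (Q(g) ∧ ¬P(b,b) ∨ ¬P(f,f))
The quantifier ∃g sits under an even number of negations (counting the antecedent side of each →), so it remains existential.

existential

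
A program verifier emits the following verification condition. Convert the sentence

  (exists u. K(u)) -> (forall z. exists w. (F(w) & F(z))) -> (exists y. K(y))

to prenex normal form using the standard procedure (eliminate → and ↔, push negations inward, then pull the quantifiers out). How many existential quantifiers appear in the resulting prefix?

Rewrite implications/biconditionals: A → B as ¬A ∨ B.
  ~(exists u. K(u)) | ~(forall z. exists w. (F(w) & F(z))) | (exists y. K(y))
Move each ¬ inward, flipping quantifiers it crosses:
  (forall u. ~K(u)) | (exists z. forall w. (~F(w) | ~F(z))) | (exists y. K(y))
All bound variables are already distinct, so no renaming is needed.
Finally move all quantifiers to the prefix:
  forall u. exists z. forall w. exists y. (~K(u) | ~F(w) | ~F(z) | K(y))
The prefix is forall u exists z forall w exists y: 2 universal, 2 existential.

2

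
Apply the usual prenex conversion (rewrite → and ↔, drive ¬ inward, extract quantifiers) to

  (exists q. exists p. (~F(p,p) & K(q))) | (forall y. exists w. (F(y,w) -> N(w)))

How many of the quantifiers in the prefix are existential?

First replace A → B with ¬A ∨ B.
  (exists q. exists p. (~F(p,p) & K(q))) | (forall y. exists w. (~F(y,w) | N(w)))
Extract every quantifier outward, since the variables are now distinct and don't occur free across branches:
  exists q. exists p. forall y. exists w. (~F(p,p) & K(q) | ~F(y,w) | N(w))
The prefix is exists q exists p forall y exists w: 1 universal, 3 existential.

3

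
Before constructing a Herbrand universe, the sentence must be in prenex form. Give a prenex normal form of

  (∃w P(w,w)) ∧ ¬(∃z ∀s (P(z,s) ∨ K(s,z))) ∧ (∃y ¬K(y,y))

∃w ∀z ∃s ∃y (P(w,w) ∧ ¬P(z,s) ∧ ¬K(s,z) ∧ ¬K(y,y))

Push ¬ through the quantifiers and connectives to reach negation normal form:
  (∃w P(w,w)) ∧ (∀z ∃s (¬P(z,s) ∧ ¬K(s,z))) ∧ (∃y ¬K(y,y))
All bound variables are already distinct, so no renaming is needed.
Extract every quantifier outward, since the variables are now distinct and don't occur free across branches:
  ∃w ∀z ∃s ∃y (P(w,w) ∧ ¬P(z,s) ∧ ¬K(s,z) ∧ ¬K(y,y))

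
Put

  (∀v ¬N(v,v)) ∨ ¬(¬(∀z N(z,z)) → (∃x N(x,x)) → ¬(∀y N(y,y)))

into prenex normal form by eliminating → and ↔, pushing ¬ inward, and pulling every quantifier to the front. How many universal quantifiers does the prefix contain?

First replace A → B with ¬A ∨ B.
  (∀v ¬N(v,v)) ∨ ¬(¬¬(∀z N(z,z)) ∨ ¬(∃x N(x,x)) ∨ ¬(∀y N(y,y)))
Drive negations inward (¬∀x A ≡ ∃x ¬A, ¬∃x A ≡ ∀x ¬A, De Morgan for ∧/∨):
  (∀v ¬N(v,v)) ∨ (∃z ¬N(z,z)) ∧ (∃x N(x,x)) ∧ (∀y N(y,y))
Extract every quantifier outward, since the variables are now distinct and don't occur free across branches:
  ∀v ∃z ∃x ∀y (¬N(v,v) ∨ ¬N(z,z) ∧ N(x,x) ∧ N(y,y))
The prefix is ∀v ∃z ∃x ∀y: 2 universal, 2 existential.

2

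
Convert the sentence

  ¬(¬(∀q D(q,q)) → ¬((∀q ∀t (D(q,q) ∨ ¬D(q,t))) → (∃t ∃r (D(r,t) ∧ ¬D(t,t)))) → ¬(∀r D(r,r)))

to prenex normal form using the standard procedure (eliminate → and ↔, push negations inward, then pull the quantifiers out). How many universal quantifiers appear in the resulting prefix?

5

Eliminate → and ↔ using ¬ and ∨.
  ¬(¬¬(∀q D(q,q)) ∨ ¬¬(¬(∀q ∀t (D(q,q) ∨ ¬D(q,t))) ∨ (∃t ∃r (D(r,t) ∧ ¬D(t,t)))) ∨ ¬(∀r D(r,r)))
Drive negations inward (¬∀x A ≡ ∃x ¬A, ¬∃x A ≡ ∀x ¬A, De Morgan for ∧/∨):
  (∃q ¬D(q,q)) ∧ (∀q ∀t (D(q,q) ∨ ¬D(q,t))) ∧ (∀t ∀r (¬D(r,t) ∨ D(t,t))) ∧ (∀r D(r,r))
Rename bound variables to avoid capture: q↦w1, t↦b, r↦s.
  (∃q ¬D(q,q)) ∧ (∀w1 ∀t (D(w1,w1) ∨ ¬D(w1,t))) ∧ (∀b ∀r (¬D(r,b) ∨ D(b,b))) ∧ (∀s D(s,s))
Extract every quantifier outward, since the variables are now distinct and don't occur free across branches:
  ∃q ∀w1 ∀t ∀b ∀r ∀s (¬D(q,q) ∧ (D(w1,w1) ∨ ¬D(w1,t)) ∧ (¬D(r,b) ∨ D(b,b)) ∧ D(s,s))
The prefix is ∃q ∀w1 ∀t ∀b ∀r ∀s: 5 universal, 1 existential.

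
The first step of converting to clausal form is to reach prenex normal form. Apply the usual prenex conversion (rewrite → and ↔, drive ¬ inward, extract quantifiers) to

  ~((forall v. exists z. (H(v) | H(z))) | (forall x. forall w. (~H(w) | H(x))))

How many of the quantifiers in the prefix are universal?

Move each ¬ inward, flipping quantifiers it crosses:
  (exists v. forall z. (~H(v) & ~H(z))) & (exists x. exists w. (H(w) & ~H(x)))
All bound variables are already distinct, so no renaming is needed.
Pull the quantifiers to the front (each side's bound variable is not free in the other side):
  exists v. forall z. exists x. exists w. (~H(v) & ~H(z) & H(w) & ~H(x))
The prefix is exists v forall z exists x exists w: 1 universal, 3 existential.

1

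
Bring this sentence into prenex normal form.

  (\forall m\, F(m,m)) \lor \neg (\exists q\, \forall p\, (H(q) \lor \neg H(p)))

Move each ¬ inward, flipping quantifiers it crosses:
  (\forall m\, F(m,m)) \lor (\forall q\, \exists p\, (\neg H(q) \land H(p)))
All bound variables are already distinct, so no renaming is needed.
Finally move all quantifiers to the prefix:
  \forall m\, \forall q\, \exists p\, (F(m,m) \lor \neg H(q) \land H(p))

\forall m\, \forall q\, \exists p\, (F(m,m) \lor \neg H(q) \land H(p))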